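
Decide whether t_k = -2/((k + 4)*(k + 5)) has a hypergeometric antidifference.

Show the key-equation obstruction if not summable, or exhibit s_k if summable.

Step 1: r(k) = (k + 4)/(k + 6).
Normal form (A,B,C) = (k + 4, k + 6, 1).
Set up (k + 4)·f(k+1) − (k + 5)·f(k) − (1) = 0.
Degrees (1,1,0) ⇒ d ≤ 1.
Match coefficients ⇒ f(k) = k/4.
R(k) = B(k−1)·f(k)/C(k) = k*(k + 5)/4; s_k = R·t_k = -k/(2*k + 8).
Δs = -2/(k**2 + 9*k + 20), as required.

Yes. s_k = -k/(2*k + 8).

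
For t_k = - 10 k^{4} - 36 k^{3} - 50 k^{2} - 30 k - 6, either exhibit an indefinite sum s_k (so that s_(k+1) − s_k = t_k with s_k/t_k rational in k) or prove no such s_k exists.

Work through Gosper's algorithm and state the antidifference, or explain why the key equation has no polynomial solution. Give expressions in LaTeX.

s_k = k \left(- 2 k^{4} - 4 k^{3} - 2 k^{2} + k + 1\right)

Ratio r(k) = (5*k**4 + 38*k**3 + 109*k**2 + 139*k + 66)/(5*k**4 + 18*k**3 + 25*k**2 + 15*k + 3).
Take A(k)=1, B(k)=1, C(k)=k**4 + 18*k**3/5 + 5*k**2 + 3*k + 3/5.
Set up (1)·f(k+1) − (1)·f(k) − (k**4 + 18*k**3/5 + 5*k**2 + 3*k + 3/5) = 0.
Bound: deg f ≤ 5.
Solve for f: f(k) = k*(k + 1)*(2*k**3 + 2*k**2 - 1)/10 (degree 5 ≤ 5).
Certificate R = B(k−1)f/C = k*(2*k**3 + 2*k**2 - 1)/(2*(5*k**3 + 13*k**2 + 12*k + 3)) gives s_k = k*(-2*k**4 - 4*k**3 - 2*k**2 + k + 1).
Verify: -10*k**4 - 36*k**3 - 50*k**2 - 30*k - 6 matches t_k.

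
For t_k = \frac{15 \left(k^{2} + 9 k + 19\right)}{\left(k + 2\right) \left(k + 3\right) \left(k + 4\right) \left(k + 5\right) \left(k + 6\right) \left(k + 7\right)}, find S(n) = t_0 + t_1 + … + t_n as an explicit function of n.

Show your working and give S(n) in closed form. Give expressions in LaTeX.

r(k) = (k + 2)*(9*k + (k + 1)**2 + 28)/((k + 8)*(k**2 + 9*k + 19)) after simplifying.
Gosper form: A/B · C(k+1)/C(k) with A=k + 2, B=k + 8, C=k**2 + 9*k + 19.
Set up (k + 2)·f(k+1) − (k + 7)·f(k) − (k**2 + 9*k + 19) = 0.
Degrees (1,1,2) ⇒ d ≤ 5.
Match coefficients ⇒ f(k) = k*(k + 3)*(k + 5)*(k**2 + 12*k + 44)/144.
R(k) = B(k−1)·f(k)/C(k) = k*(k + 3)*(k + 5)*(k + 7)*(k**2 + 12*k + 44)/(144*(k**2 + 9*k + 19)); s_k = R·t_k = 5*k*(k**2 + 12*k + 44)/(48*(k**3 + 12*k**2 + 44*k + 48)).
s_(k+1) − s_k = 15*(k**2 + 9*k + 19)/(k**6 + 27*k**5 + 295*k**4 + 1665*k**3 + 5104*k**2 + 8028*k + 5040) = t_k.
s_(n+1) = 5*(n**3 + 15*n**2 + 71*n + 57)/(48*(n**3 + 15*n**2 + 71*n + 105)) and s_(0) = 0, so S(n) = 5*(n**3 + 15*n**2 + 71*n + 57)/(48*(n**3 + 15*n**2 + 71*n + 105)).

S(n) = \frac{5 \left(n^{3} + 15 n^{2} + 71 n + 57\right)}{48 \left(n^{3} + 15 n^{2} + 71 n + 105\right)}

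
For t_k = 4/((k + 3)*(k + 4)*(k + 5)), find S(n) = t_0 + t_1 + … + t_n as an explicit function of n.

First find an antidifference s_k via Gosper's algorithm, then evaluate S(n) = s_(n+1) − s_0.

S(n) = (n**2 + 9*n + 8)/(6*(n**2 + 9*n + 20))

The ratio is (k + 3)/(k + 6).
Take A(k)=k + 3, B(k)=k + 6, C(k)=1.
f must satisfy (k + 3)·f(k+1) − (k + 5)·f(k) = 1.
Degrees (1,1,0) ⇒ d ≤ 2.
Coefficient equations give f(k) = k*(k + 7)/24.
So s_k = (B(k−1)f/C)·t_k = (k*(k + 5)*(k + 7)/24)·t_k = k*(k + 7)/(6*(k + 3)*(k + 4)).
Check: Δs_k = 4/(k**3 + 12*k**2 + 47*k + 60). ✓
Evaluate: s_(n+1) = (n**2 + 9*n + 8)/(6*(n**2 + 9*n + 20)); subtract s_(0) = 0 ⇒ S(n) = (n**2 + 9*n + 8)/(6*(n**2 + 9*n + 20)).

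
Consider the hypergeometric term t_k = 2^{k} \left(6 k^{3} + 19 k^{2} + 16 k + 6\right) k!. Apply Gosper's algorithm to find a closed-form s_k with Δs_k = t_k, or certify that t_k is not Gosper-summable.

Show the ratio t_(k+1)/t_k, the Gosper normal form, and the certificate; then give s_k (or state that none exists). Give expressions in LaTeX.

s_k = 2^{k} \left(3 k^{2} + 2 k - 4\right) k!

Ratio r(k) = 2*(6*k**4 + 43*k**3 + 109*k**2 + 119*k + 47)/(6*k**3 + 19*k**2 + 16*k + 6).
Take A(k)=2*k + 2, B(k)=1, C(k)=k**3 + 19*k**2/6 + 8*k/3 + 1.
Key eq: (2*k + 2)·f(k+1) = (1)·f(k) + (k**3 + 19*k**2/6 + 8*k/3 + 1).
deg f ≤ 2 (via 1,0,3).
Match coefficients ⇒ f(k) = (3*k**2 + 2*k - 4)/6.
Then R = B(k−1)f/C = (3*k**2 + 2*k - 4)/(6*k**3 + 19*k**2 + 16*k + 6), so s_k = R(k)·t_k = 2**k*(3*k**2 + 2*k - 4)*factorial(k).
Δs = 2**k*(6*k**3 + 19*k**2 + 16*k + 6)*factorial(k), as required.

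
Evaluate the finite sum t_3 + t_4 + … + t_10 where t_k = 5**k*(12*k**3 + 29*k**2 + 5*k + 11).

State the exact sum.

Σ = 171533197000

Compute t_(k+1)/t_k: get 5*(12*k**3 + 65*k**2 + 99*k + 57)/(12*k**3 + 29*k**2 + 5*k + 11).
Factor: A=5; B=1; C=k**3 + 29*k**2/12 + 5*k/12 + 11/12.
Set up (5)·f(k+1) − (1)·f(k) − (k**3 + 29*k**2/12 + 5*k/12 + 11/12) = 0.
Bound: deg f ≤ 3.
A polynomial solution: f(k) = (3*k**3 - 4*k**2 + 4)/12.
So s_k = (B(k−1)f/C)·t_k = ((3*k**3 - 4*k**2 + 4)/(12*k**3 + 29*k**2 + 5*k + 11))·t_k = 5**k*(3*k**3 - 4*k**2 + 4).
s_(k+1) − s_k = 5**k*(12*k**3 + 29*k**2 + 5*k + 11) = t_k.
Σ_(k=3)^(10) t_k = s_(11) − s_(3) = 171533203125 − (6125) = 171533197000.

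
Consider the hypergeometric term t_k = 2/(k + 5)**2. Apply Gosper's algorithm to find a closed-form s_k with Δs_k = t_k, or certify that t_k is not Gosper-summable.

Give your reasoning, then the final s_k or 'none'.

The ratio is (k + 5)**2/(k + 6)**2.
Gosper form: A/B · C(k+1)/C(k) with A=k**2 + 10*k + 25, B=k**2 + 12*k + 36, C=1.
Need (k**2 + 10*k + 25)·f(k+1) − (k**2 + 10*k + 25)·f(k) = 1.
Degrees (2,2,0) ⇒ d ≤ 0.
f = c0 ⇒ A·f(k+1) − B(k−1)·f(k) − C = -1. The system {-1 = 0} is inconsistent; no antidifference.

none (Gosper's algorithm certifies no s_k)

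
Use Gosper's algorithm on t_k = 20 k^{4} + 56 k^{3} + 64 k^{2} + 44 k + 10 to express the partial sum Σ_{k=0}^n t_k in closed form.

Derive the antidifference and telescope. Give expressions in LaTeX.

Step 1: r(k) = (10*k**4 + 68*k**3 + 176*k**2 + 210*k + 97)/(10*k**4 + 28*k**3 + 32*k**2 + 22*k + 5).
Take A(k)=1, B(k)=1, C(k)=k**4 + 14*k**3/5 + 16*k**2/5 + 11*k/5 + 1/2.
Need (1)·f(k+1) − (1)·f(k) = k**4 + 14*k**3/5 + 16*k**2/5 + 11*k/5 + 1/2.
Degrees (0,0,4) ⇒ d ≤ 5.
A polynomial solution: f(k) = k*(2*k**4 + 2*k**3 + 2*k - 1)/10.
Certificate R = B(k−1)f/C = k*(2*k**4 + 2*k**3 + 2*k - 1)/(10*k**4 + 28*k**3 + 32*k**2 + 22*k + 5) gives s_k = 2*k*(2*k**4 + 2*k**3 + 2*k - 1).
Check: Δs_k = 20*k**4 + 56*k**3 + 64*k**2 + 44*k + 10. ✓
s_(n+1) = 4*n**5 + 24*n**4 + 56*n**3 + 68*n**2 + 42*n + 10 and s_(0) = 0, so S(n) = 4*n**5 + 24*n**4 + 56*n**3 + 68*n**2 + 42*n + 10.

S(n) = 4 n^{5} + 24 n^{4} + 56 n^{3} + 68 n^{2} + 42 n + 10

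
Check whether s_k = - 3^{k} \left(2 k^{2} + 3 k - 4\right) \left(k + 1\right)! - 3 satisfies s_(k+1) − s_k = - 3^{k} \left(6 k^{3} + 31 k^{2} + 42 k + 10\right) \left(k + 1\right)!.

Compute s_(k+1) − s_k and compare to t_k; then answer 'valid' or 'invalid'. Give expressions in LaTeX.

valid; difference matches t_k

s_(k+1) = -3**(k + 1)*(3*k + 2*(k + 1)**2 - 1)*factorial(k + 2) - 3
s_(k+1) − s_k = -3**k*(6*k**3 + 31*k**2 + 42*k + 10)*factorial(k + 1)
(s_(k+1) − s_k) − t_k = 0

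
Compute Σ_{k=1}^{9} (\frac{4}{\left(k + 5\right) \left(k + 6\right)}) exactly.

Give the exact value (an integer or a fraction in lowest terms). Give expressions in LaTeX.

Ratio r(k) = (k + 5)/(k + 7).
Take A(k)=k + 5, B(k)=k + 7, C(k)=1.
Set up (k + 5)·f(k+1) − (k + 6)·f(k) − (1) = 0.
deg f ≤ 1 (via 1,1,0).
Solving with deg f ≤ 1: f(k) = k/5.
R(k) = B(k−1)·f(k)/C(k) = k*(k + 6)/5; s_k = R·t_k = 4*k/(5*(k + 5)).
s_(k+1) − s_k = 4/(k**2 + 11*k + 30) = t_k.
Evaluate s at k=10 and k=1: 8/15 and 2/15; difference 2/5.

Σ = 2/5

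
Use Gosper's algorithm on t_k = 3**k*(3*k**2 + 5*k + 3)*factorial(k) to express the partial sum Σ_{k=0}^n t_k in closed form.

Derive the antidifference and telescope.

Step 1: r(k) = 3*(3*k**3 + 14*k**2 + 22*k + 11)/(3*k**2 + 5*k + 3).
Normal form (A,B,C) = (3*k + 3, 1, k**2 + 5*k/3 + 1).
f must satisfy (3*k + 3)·f(k+1) − (1)·f(k) = k**2 + 5*k/3 + 1.
Degrees (1,0,2) ⇒ d ≤ 1.
Match coefficients ⇒ f(k) = k/3.
Then R = B(k−1)f/C = k/(3*k**2 + 5*k + 3), so s_k = R(k)·t_k = 3**k*k*factorial(k).
Δs = 3**k*(3*k**2 + 5*k + 3)*factorial(k), as required.
Telescope: S(n) = s_(n+1) − s_(0) = 3**(n + 1)*(n + 1)*factorial(n + 1) − (0) = 3**(n + 1)*(n + 1)*factorial(n + 1).

S(n) = 3**(n + 1)*(n + 1)*factorial(n + 1)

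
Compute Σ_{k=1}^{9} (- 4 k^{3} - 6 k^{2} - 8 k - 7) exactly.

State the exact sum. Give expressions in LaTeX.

t_(k+1)/t_k = (4*k**3 + 18*k**2 + 32*k + 25)/(4*k**3 + 6*k**2 + 8*k + 7).
Factor: A=1; B=1; C=k**3 + 3*k**2/2 + 2*k + 7/4.
Need (1)·f(k+1) − (1)·f(k) = k**3 + 3*k**2/2 + 2*k + 7/4.
Degrees (0,0,3) ⇒ d ≤ 4.
Coefficient equations give f(k) = k*(k**3 + 2*k + 4)/4.
Get s_k = R·t_k = k*(-k**3 - 2*k - 4) with R(k) = B(k−1)f(k)/C(k) = k*(k**3 + 2*k + 4)/(4*k**3 + 6*k**2 + 8*k + 7).
Δs = -4*k**3 - 6*k**2 - 8*k - 7, as required.
Telescoping: Σ = s_(10) − s_(1) = -10240 − (-7) = -10233.

Σ = -10233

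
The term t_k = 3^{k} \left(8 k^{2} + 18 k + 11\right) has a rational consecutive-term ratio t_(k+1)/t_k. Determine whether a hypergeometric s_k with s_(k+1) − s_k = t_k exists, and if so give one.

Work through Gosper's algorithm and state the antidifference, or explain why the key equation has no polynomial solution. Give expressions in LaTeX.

t_(k+1)/t_k = 3*(8*k**2 + 34*k + 37)/(8*k**2 + 18*k + 11).
A = 3, B = 1, C = k**2 + 9*k/4 + 11/8.
Need (3)·f(k+1) − (1)·f(k) = k**2 + 9*k/4 + 11/8.
d = 2 from the (0,0,2) case.
Solve for f: f(k) = (4*k**2 - 3*k + 4)/8 (degree 2 ≤ 2).
So s_k = (B(k−1)f/C)·t_k = ((4*k**2 - 3*k + 4)/(8*k**2 + 18*k + 11))·t_k = 3**k*(4*k**2 - 3*k + 4).
Verify: 3**k*(8*k**2 + 18*k + 11) matches t_k.

s_k = 3^{k} \left(4 k^{2} - 3 k + 4\right)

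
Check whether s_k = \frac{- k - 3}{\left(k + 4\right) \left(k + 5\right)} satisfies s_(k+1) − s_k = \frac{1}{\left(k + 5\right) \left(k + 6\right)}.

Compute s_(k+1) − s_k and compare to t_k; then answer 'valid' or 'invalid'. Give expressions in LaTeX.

s_(k+1) = (-k - 4)/((k + 5)*(k + 6))
s_(k+1) − s_k = (k + 2)/(k**3 + 15*k**2 + 74*k + 120)
(s_(k+1) − s_k) − t_k = -2/(k**3 + 15*k**2 + 74*k + 120)

Invalid: residual - \frac{2}{k^{3} + 15 k^{2} + 74 k + 120} ≠ 0.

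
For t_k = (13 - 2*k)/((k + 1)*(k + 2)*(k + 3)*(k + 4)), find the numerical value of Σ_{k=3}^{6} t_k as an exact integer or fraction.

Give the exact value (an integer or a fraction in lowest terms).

Σ = 1/80

Ratio r(k) = (k + 1)*(2*k - 11)/((k + 5)*(2*k - 13)).
Gosper form: A/B · C(k+1)/C(k) with A=k + 1, B=k + 5, C=k - 13/2.
Set up (k + 1)·f(k+1) − (k + 4)·f(k) − (k - 13/2) = 0.
deg f ≤ 3 (via 1,1,1).
Solving with deg f ≤ 3: f(k) = -k*(2*k**2 + 12*k + 25)/6.
Get s_k = R·t_k = k*(2*k**2 + 12*k + 25)/(3*(k + 1)*(k + 2)*(k + 3)) with R(k) = B(k−1)f(k)/C(k) = -k*(k + 4)*(2*k**2 + 12*k + 25)/(3*(2*k - 13)).
s_(k+1) − s_k = (13 - 2*k)/(k**4 + 10*k**3 + 35*k**2 + 50*k + 24) = t_k.
Sum = s_(7) − s_(3); s_(7) = 161/240, s_(3) = 79/120 ⇒ 1/80.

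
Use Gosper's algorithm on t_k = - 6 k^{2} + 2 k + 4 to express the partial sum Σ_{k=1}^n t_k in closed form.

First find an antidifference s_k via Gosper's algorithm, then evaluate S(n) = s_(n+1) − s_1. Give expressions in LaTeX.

S(n) = 2 n \left(- n^{2} - n + 2\right)

The ratio is k*(3*k + 5)/(3*k**2 - k - 2).
So A=1 and B=1, with C=k**2 - k/3 - 2/3.
f must satisfy (1)·f(k+1) − (1)·f(k) = k**2 - k/3 - 2/3.
Degrees (0,0,2) ⇒ d ≤ 3.
A polynomial solution: f(k) = k*(k**2 - 2*k - 1)/3.
R(k) = B(k−1)·f(k)/C(k) = k*(k**2 - 2*k - 1)/((k - 1)*(3*k + 2)); s_k = R·t_k = 2*k*(-k**2 + 2*k + 1).
Verify: -6*k**2 + 2*k + 4 matches t_k.
s_(n+1) = -2*n**3 - 2*n**2 + 4*n + 4 and s_(1) = 4, so S(n) = 2*n*(-n**2 - n + 2).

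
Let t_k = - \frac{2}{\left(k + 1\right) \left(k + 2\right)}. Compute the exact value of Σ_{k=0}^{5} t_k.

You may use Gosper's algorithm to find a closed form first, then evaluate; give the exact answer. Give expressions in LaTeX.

Σ = -12/7

Compute t_(k+1)/t_k: get (k + 1)/(k + 3).
So A=k + 1 and B=k + 3, with C=1.
Solve (k + 1)·f(k+1) − (k + 2)·f(k) = 1.
d = 1 from the (1,1,0) case.
Solve for f: f(k) = k (degree 1 ≤ 1).
So s_k = (B(k−1)f/C)·t_k = (k*(k + 2))·t_k = -2*k/(k + 1).
Check: Δs_k = -2/(k**2 + 3*k + 2). ✓
Sum = s_(6) − s_(0); s_(6) = -12/7, s_(0) = 0 ⇒ -12/7.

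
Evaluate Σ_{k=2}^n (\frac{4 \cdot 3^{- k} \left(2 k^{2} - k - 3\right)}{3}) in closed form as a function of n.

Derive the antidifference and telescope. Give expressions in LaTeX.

Compute t_(k+1)/t_k: get (k - 2*(k + 1)**2 + 4)/(3*(-2*k**2 + k + 3)).
Take A(k)=1/3, B(k)=1, C(k)=k**2 - k/2 - 3/2.
Need (1/3)·f(k+1) − (1)·f(k) = k**2 - k/2 - 3/2.
Degrees (0,0,2) ⇒ d ≤ 2.
Solve for f: f(k) = -3*(4*k**2 + 2*k - 3)/8 (degree 2 ≤ 2).
So s_k = (B(k−1)f/C)·t_k = (-3*(4*k**2 + 2*k - 3)/(4*(k + 1)*(2*k - 3)))·t_k = (-4*k**2 - 2*k + 3)/3**k.
Verify: 4*(2*k**2 - k - 3)/(3*3**k) matches t_k.
s_(n+1) = 3**(-n - 1)*(-4*n**2 - 10*n - 3) and s_(2) = -17/9, so S(n) = 3**(-n - 2)*(17*3**n - 12*n**2 - 30*n - 9).

S(n) = 3^{- n - 2} \left(17 \cdot 3^{n} - 12 n^{2} - 30 n - 9\right)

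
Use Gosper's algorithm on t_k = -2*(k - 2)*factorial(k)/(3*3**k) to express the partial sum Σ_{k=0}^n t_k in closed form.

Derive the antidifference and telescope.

S(n) = 2 - 2*factorial(n + 1)/(3*3**n)

t_(k+1)/t_k = (k**2 - 1)/(3*(k - 2)).
Factor: A=k/3 + 1/3; B=1; C=k - 2.
Key eq: (k/3 + 1/3)·f(k+1) = (1)·f(k) + (k - 2).
From deg A=1, deg B=0, deg C=1: d=0.
A polynomial solution: f(k) = 3.
Get s_k = R·t_k = -2*factorial(k)/3**k with R(k) = B(k−1)f(k)/C(k) = 3/(k - 2).
Check: Δs_k = -2*(k - 2)*factorial(k)/(3*3**k). ✓
Telescope: S(n) = s_(n+1) − s_(0) = -2*3**(-n - 1)*factorial(n + 1) − (-2) = 2 - 2*factorial(n + 1)/(3*3**n).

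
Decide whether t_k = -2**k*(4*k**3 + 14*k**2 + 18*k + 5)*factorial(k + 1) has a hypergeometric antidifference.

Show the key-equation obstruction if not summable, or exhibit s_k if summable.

Yes. s_k = -2**k*(2*k**2 - 1)*factorial(k + 1).

Step 1: r(k) = 2*(4*k**4 + 34*k**3 + 110*k**2 + 157*k + 82)/(4*k**3 + 14*k**2 + 18*k + 5).
Normal form (A,B,C) = (2*k + 4, 1, k**3 + 7*k**2/2 + 9*k/2 + 5/4).
f must satisfy (2*k + 4)·f(k+1) − (1)·f(k) = k**3 + 7*k**2/2 + 9*k/2 + 5/4.
deg f ≤ 2 (via 1,0,3).
Solving with deg f ≤ 2: f(k) = (2*k**2 - 1)/4.
Certificate R = B(k−1)f/C = (2*k**2 - 1)/(4*k**3 + 14*k**2 + 18*k + 5) gives s_k = -2**k*(2*k**2 - 1)*factorial(k + 1).
Δs = -2**k*(4*k**3 + 14*k**2 + 18*k + 5)*factorial(k + 1), as required.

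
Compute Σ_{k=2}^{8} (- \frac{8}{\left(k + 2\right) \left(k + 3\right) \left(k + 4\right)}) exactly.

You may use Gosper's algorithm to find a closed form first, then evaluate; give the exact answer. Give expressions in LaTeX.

Σ = -28/165

r(k) = (k + 2)/(k + 5) after simplifying.
Take A(k)=k + 2, B(k)=k + 5, C(k)=1.
f must satisfy (k + 2)·f(k+1) − (k + 4)·f(k) = 1.
d = 2 from the (1,1,0) case.
A polynomial solution: f(k) = k*(k + 5)/12.
Certificate R = B(k−1)f/C = k*(k + 4)*(k + 5)/12 gives s_k = 2*k*(-k - 5)/(3*(k + 2)*(k + 3)).
Δs = -8/(k**3 + 9*k**2 + 26*k + 24), as required.
Σ_(k=2)^(8) t_k = s_(9) − s_(2) = -7/11 − (-7/15) = -28/165.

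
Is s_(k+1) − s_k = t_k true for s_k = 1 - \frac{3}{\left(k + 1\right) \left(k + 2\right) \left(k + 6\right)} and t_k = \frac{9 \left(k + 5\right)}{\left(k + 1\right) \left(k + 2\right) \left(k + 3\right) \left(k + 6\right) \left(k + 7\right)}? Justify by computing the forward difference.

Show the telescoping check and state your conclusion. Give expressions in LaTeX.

s_(k+1) = 1 - 3/((k + 2)*(k + 3)*(k + 7))
s_(k+1) − s_k = 9*(k + 5)/(k**5 + 19*k**4 + 131*k**3 + 401*k**2 + 540*k + 252)
(s_(k+1) − s_k) − t_k = 0

valid (s_(k+1) − s_k reduces to t_k)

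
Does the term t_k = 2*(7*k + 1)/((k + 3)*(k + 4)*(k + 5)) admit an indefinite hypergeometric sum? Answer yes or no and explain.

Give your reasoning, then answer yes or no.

Yes. s_k = k*(11*k - 7)/(6*(k + 3)*(k + 4)).

Ratio r(k) = (k + 3)*(7*k + 8)/((k + 6)*(7*k + 1)).
Gosper form: A/B · C(k+1)/C(k) with A=k + 3, B=k + 6, C=k + 1/7.
Key eq: (k + 3)·f(k+1) = (k + 5)·f(k) + (k + 1/7).
d = 2 from the (1,1,1) case.
Solve for f: f(k) = k*(11*k - 7)/84 (degree 2 ≤ 2).
Then R = B(k−1)f/C = k*(k + 5)*(11*k - 7)/(12*(7*k + 1)), so s_k = R(k)·t_k = k*(11*k - 7)/(6*(k + 3)*(k + 4)).
Verify: 2*(7*k + 1)/(k**3 + 12*k**2 + 47*k + 60) matches t_k.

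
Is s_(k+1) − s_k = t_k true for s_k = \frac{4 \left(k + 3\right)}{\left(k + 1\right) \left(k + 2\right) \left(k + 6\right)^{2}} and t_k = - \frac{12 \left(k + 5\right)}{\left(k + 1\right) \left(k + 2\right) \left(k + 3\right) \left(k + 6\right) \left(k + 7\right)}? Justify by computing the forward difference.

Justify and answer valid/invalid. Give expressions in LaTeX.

Invalid: residual \frac{12 \left(4 k^{2} + 43 k + 111\right)}{k^{7} + 32 k^{6} + 420 k^{5} + 2902 k^{4} + 11255 k^{3} + 24114 k^{2} + 25956 k + 10584} ≠ 0.

s_(k+1) = 4*(k + 4)/((k + 2)*(k + 3)*(k + 7)**2)
s_(k+1) − s_k = 4*((k + 1)*(k + 4)*(k + 6)**2 - (k + 3)**2*(k + 7)**2)/((k + 1)*(k + 2)*(k + 3)*(k + 6)**2*(k + 7)**2)
(s_(k+1) − s_k) − t_k = 12*(4*k**2 + 43*k + 111)/(k**7 + 32*k**6 + 420*k**5 + 2902*k**4 + 11255*k**3 + 24114*k**2 + 25956*k + 10584)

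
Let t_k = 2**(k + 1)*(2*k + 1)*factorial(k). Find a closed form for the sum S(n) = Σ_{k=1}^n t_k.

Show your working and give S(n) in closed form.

Ratio r(k) = 2*(k + 1)*(2*k + 3)/(2*k + 1).
Take A(k)=2*k + 2, B(k)=1, C(k)=k + 1/2.
Set up (2*k + 2)·f(k+1) − (1)·f(k) − (k + 1/2) = 0.
deg f ≤ 0 (via 1,0,1).
Match coefficients ⇒ f(k) = 1/2.
Certificate R = B(k−1)f/C = 1/(2*k + 1) gives s_k = 2**(k + 1)*factorial(k).
s_(k+1) − s_k = 2**(k + 1)*(2*k + 1)*factorial(k) = t_k.
Σ_(k=1)^n t_k = s_(n+1) − s_(1) = (2**(n + 2)*factorial(n + 1)) − (4), i.e. 4*2**n*factorial(n + 1) - 4.

S(n) = 4*2**n*factorial(n + 1) - 4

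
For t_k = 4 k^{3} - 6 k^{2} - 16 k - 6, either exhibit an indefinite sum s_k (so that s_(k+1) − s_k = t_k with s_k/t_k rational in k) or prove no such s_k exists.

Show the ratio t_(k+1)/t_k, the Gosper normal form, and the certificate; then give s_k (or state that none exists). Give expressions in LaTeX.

s_k = k \left(k^{3} - 4 k^{2} - 4 k + 1\right)

r(k) = (2*k**3 + 3*k**2 - 8*k - 12)/(2*k**3 - 3*k**2 - 8*k - 3) after simplifying.
Factor: A=1; B=1; C=k**3 - 3*k**2/2 - 4*k - 3/2.
Solve (1)·f(k+1) − (1)·f(k) = k**3 - 3*k**2/2 - 4*k - 3/2.
d = 4 from the (0,0,3) case.
Solving with deg f ≤ 4: f(k) = k*(k + 1)*(k**2 - 5*k + 1)/4.
So s_k = (B(k−1)f/C)·t_k = (k*(k**2 - 5*k + 1)/(2*(k - 3)*(2*k + 1)))·t_k = k*(k**3 - 4*k**2 - 4*k + 1).
Verify: 4*k**3 - 6*k**2 - 16*k - 6 matches t_k.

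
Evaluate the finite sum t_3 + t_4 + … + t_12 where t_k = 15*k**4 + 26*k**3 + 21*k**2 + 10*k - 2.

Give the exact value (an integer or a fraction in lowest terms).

Σ = 1082620

The ratio is (15*k**4 + 86*k**3 + 189*k**2 + 190*k + 70)/(15*k**4 + 26*k**3 + 21*k**2 + 10*k - 2).
Normal form (A,B,C) = (1, 1, k**4 + 26*k**3/15 + 7*k**2/5 + 2*k/3 - 2/15).
Need (1)·f(k+1) − (1)·f(k) = k**4 + 26*k**3/15 + 7*k**2/5 + 2*k/3 - 2/15.
Bound: deg f ≤ 5.
Match coefficients ⇒ f(k) = k*(3*k**4 - k**3 - k**2 + k - 4)/15.
So s_k = (B(k−1)f/C)·t_k = (k*(3*k**4 - k**3 - k**2 + k - 4)/(15*k**4 + 26*k**3 + 21*k**2 + 10*k - 2))·t_k = k*(3*k**4 - k**3 - k**2 + k - 4).
Verify: 15*k**4 + 26*k**3 + 21*k**2 + 10*k - 2 matches t_k.
Σ_(k=3)^(12) t_k = s_(13) − s_(3) = 1083238 − (618) = 1082620.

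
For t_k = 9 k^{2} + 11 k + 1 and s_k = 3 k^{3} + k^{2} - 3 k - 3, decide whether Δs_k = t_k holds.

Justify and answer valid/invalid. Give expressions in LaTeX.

s_(k+1) = 3*k**3 + 10*k**2 + 8*k - 2
s_(k+1) − s_k = 9*k**2 + 11*k + 1
(s_(k+1) − s_k) − t_k = 0

valid (s_(k+1) − s_k reduces to t_k)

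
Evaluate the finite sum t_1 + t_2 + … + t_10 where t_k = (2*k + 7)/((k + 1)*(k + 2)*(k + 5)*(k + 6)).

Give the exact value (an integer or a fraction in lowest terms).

Step 1: r(k) = (k + 1)*(k + 5)*(2*k + 9)/((k + 3)*(k + 7)*(2*k + 7)).
So A=k + 1 and B=k + 7, with C=k**3 + 21*k**2/2 + 73*k/2 + 42.
Solve (k + 1)·f(k+1) − (k + 6)·f(k) = k**3 + 21*k**2/2 + 73*k/2 + 42.
Degrees (1,1,3) ⇒ d ≤ 5.
Solving with deg f ≤ 5: f(k) = k*(k + 2)*(k + 3)*(k + 4)*(k + 6)/10.
Certificate R = B(k−1)f/C = k*(k + 2)*(k + 6)**2/(5*(2*k + 7)) gives s_k = k*(k + 6)/(5*(k**2 + 6*k + 5)).
s_(k+1) − s_k = (2*k + 7)/(k**4 + 14*k**3 + 65*k**2 + 112*k + 60) = t_k.
Sum = s_(11) − s_(1); s_(11) = 187/960, s_(1) = 7/60 ⇒ 5/64.

Σ = 5/64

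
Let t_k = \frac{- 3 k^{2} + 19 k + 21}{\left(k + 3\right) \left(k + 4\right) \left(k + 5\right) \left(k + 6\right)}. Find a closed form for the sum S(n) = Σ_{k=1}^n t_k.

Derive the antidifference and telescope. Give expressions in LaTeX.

S(n) = \frac{n \left(- n^{2} + 345 n + 766\right)}{120 \left(n^{3} + 15 n^{2} + 74 n + 120\right)}

The ratio is (k + 3)*(19*k - 3*(k + 1)**2 + 40)/((k + 7)*(-3*k**2 + 19*k + 21)).
So A=k + 3 and B=k + 7, with C=k**2 - 19*k/3 - 7.
Solve (k + 3)·f(k+1) − (k + 6)·f(k) = k**2 - 19*k/3 - 7.
From deg A=1, deg B=1, deg C=2: d=3.
Match coefficients ⇒ f(k) = -k*(k**2 + 72*k + 67)/60.
Then R = B(k−1)f/C = -k*(k + 6)*(k**2 + 72*k + 67)/(20*(3*k**2 - 19*k - 21)), so s_k = R(k)·t_k = k*(k**2 + 72*k + 67)/(20*(k + 3)*(k + 4)*(k + 5)).
Check: Δs_k = (-3*k**2 + 19*k + 21)/(k**4 + 18*k**3 + 119*k**2 + 342*k + 360). ✓
s_(n+1) = (n**3 + 75*n**2 + 214*n + 140)/(20*(n**3 + 15*n**2 + 74*n + 120)) and s_(1) = 7/120, so S(n) = n*(-n**2 + 345*n + 766)/(120*(n**3 + 15*n**2 + 74*n + 120)).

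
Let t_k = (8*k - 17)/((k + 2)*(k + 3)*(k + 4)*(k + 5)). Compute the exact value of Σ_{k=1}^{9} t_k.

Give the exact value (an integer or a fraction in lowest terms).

Σ = -1/3640

t_(k+1)/t_k = (k + 2)*(8*k - 9)/((k + 6)*(8*k - 17)).
Gosper form: A/B · C(k+1)/C(k) with A=k + 2, B=k + 6, C=k - 17/8.
Need (k + 2)·f(k+1) − (k + 5)·f(k) = k - 17/8.
deg f ≤ 3 (via 1,1,1).
A polynomial solution: f(k) = -k*(k**2 + 9*k + 58)/64.
R(k) = B(k−1)·f(k)/C(k) = -k*(k + 5)*(k**2 + 9*k + 58)/(8*(8*k - 17)); s_k = R·t_k = k*(-k**2 - 9*k - 58)/(8*(k + 2)*(k + 3)*(k + 4)).
s_(k+1) − s_k = (8*k - 17)/(k**4 + 14*k**3 + 71*k**2 + 154*k + 120) = t_k.
Telescoping: Σ = s_(10) − s_(1) = -155/1092 − (-17/120) = -1/3640.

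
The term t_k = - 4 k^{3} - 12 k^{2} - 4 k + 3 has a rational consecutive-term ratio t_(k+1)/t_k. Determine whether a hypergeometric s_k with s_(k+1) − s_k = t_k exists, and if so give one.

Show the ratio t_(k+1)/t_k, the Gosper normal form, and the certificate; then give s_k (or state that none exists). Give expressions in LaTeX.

s_k = k \left(- k^{3} - 2 k^{2} + 3 k + 3\right)

r(k) = (4*k**3 + 24*k**2 + 40*k + 17)/(4*k**3 + 12*k**2 + 4*k - 3) after simplifying.
A = 1, B = 1, C = k**3 + 3*k**2 + k - 3/4.
f must satisfy (1)·f(k+1) − (1)·f(k) = k**3 + 3*k**2 + k - 3/4.
Degrees (0,0,3) ⇒ d ≤ 4.
A polynomial solution: f(k) = k*(k**3 + 2*k**2 - 3*k - 3)/4.
R(k) = B(k−1)·f(k)/C(k) = k*(k**3 + 2*k**2 - 3*k - 3)/(4*k**3 + 12*k**2 + 4*k - 3); s_k = R·t_k = k*(-k**3 - 2*k**2 + 3*k + 3).
Δs = -4*k**3 - 12*k**2 - 4*k + 3, as required.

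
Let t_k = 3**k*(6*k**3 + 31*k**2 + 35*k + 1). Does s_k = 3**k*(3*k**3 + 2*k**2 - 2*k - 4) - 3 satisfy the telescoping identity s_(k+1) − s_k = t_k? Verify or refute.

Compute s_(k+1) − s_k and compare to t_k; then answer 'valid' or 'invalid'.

Valid: the claim telescopes to t_k.

s_(k+1) = 3*3**k*(-2*k + 3*(k + 1)**3 + 2*(k + 1)**2 - 6) - 3
s_(k+1) − s_k = 3**k*(6*k**3 + 31*k**2 + 35*k + 1)
(s_(k+1) − s_k) − t_k = 0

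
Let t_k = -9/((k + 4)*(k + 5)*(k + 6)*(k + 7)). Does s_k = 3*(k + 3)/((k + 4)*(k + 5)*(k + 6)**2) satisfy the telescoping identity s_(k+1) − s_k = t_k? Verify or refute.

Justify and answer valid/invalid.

s_(k+1) = 3*(k + 4)/((k + 5)*(k + 6)*(k + 7)**2)
s_(k+1) − s_k = 3*(-(k + 3)*(k + 7)**2 + (k + 4)**2*(k + 6))/((k + 4)*(k + 5)*(k + 6)**2*(k + 7)**2)
(s_(k+1) − s_k) − t_k = 9*(4*k + 25)/(k**6 + 35*k**5 + 507*k**4 + 3889*k**3 + 16652*k**2 + 37716*k + 35280)

Invalid: residual 9*(4*k + 25)/(k**6 + 35*k**5 + 507*k**4 + 3889*k**3 + 16652*k**2 + 37716*k + 35280) ≠ 0.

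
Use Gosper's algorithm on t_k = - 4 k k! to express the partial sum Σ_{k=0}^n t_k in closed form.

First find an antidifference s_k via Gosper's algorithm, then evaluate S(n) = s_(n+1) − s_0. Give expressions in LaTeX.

Ratio r(k) = (k + 1)**2/k.
Factor: A=k + 1; B=1; C=k.
Key eq: (k + 1)·f(k+1) = (1)·f(k) + (k).
Bound: deg f ≤ 0.
Solving with deg f ≤ 0: f(k) = 1.
So s_k = (B(k−1)f/C)·t_k = (1/k)·t_k = -4*factorial(k).
Δs = -4*k*factorial(k), as required.
Telescope: S(n) = s_(n+1) − s_(0) = -4*factorial(n + 1) − (-4) = 4 - 4*factorial(n + 1).

S(n) = 4 - 4 \left(n + 1\right)!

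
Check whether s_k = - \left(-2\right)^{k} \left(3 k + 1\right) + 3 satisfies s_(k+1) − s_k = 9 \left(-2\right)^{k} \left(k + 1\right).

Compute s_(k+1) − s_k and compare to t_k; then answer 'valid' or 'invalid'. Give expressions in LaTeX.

Valid — Δs_k = t_k.

s_(k+1) = 2*(-2)**k*(3*k + 4) + 3
s_(k+1) − s_k = 9*(-2)**k*(k + 1)
(s_(k+1) − s_k) − t_k = 0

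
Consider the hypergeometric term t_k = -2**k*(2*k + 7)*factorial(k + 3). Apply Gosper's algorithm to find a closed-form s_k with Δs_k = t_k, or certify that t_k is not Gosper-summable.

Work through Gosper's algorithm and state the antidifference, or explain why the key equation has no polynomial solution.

s_k = -2**k*factorial(k + 3)

t_(k+1)/t_k = 2*(k + 4)*(2*k + 9)/(2*k + 7).
Take A(k)=2*k + 8, B(k)=1, C(k)=k + 7/2.
Set up (2*k + 8)·f(k+1) − (1)·f(k) − (k + 7/2) = 0.
Degrees (1,0,1) ⇒ d ≤ 0.
Match coefficients ⇒ f(k) = 1/2.
So s_k = (B(k−1)f/C)·t_k = (1/(2*k + 7))·t_k = -2**k*factorial(k + 3).
Check: Δs_k = -2**k*(2*k + 7)*factorial(k + 3). ✓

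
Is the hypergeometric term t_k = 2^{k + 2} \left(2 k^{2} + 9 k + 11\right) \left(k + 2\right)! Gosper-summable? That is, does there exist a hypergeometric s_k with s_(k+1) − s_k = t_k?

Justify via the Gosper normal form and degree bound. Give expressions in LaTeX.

Yes. s_k = 2^{k + 2} \left(k + 1\right) \left(k + 2\right)!.

Compute t_(k+1)/t_k: get 2*(2*k**3 + 19*k**2 + 61*k + 66)/(2*k**2 + 9*k + 11).
Normal form (A,B,C) = (2*k + 6, 1, k**2 + 9*k/2 + 11/2).
Key eq: (2*k + 6)·f(k+1) = (1)·f(k) + (k**2 + 9*k/2 + 11/2).
deg f ≤ 1 (via 1,0,2).
Solve for f: f(k) = (k + 1)/2 (degree 1 ≤ 1).
R(k) = B(k−1)·f(k)/C(k) = (k + 1)/(2*k**2 + 9*k + 11); s_k = R·t_k = 2**(k + 2)*(k + 1)*factorial(k + 2).
s_(k+1) − s_k = 2**(k + 2)*(2*k**2 + 9*k + 11)*factorial(k + 2) = t_k.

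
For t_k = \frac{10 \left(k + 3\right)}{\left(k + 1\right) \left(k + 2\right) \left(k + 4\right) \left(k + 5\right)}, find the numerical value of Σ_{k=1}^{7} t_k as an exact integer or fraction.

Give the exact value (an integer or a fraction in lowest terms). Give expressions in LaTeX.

The ratio is (k + 1)*(k + 4)**2/((k + 3)**2*(k + 6)).
Normal form (A,B,C) = (k + 1, k + 6, k**2 + 6*k + 9).
Set up (k + 1)·f(k+1) − (k + 5)·f(k) − (k**2 + 6*k + 9) = 0.
Degrees (1,1,2) ⇒ d ≤ 4.
Solving with deg f ≤ 4: f(k) = k*(k + 2)*(k + 3)*(k + 5)/8.
Then R = B(k−1)f/C = k*(k + 2)*(k + 5)**2/(8*(k + 3)), so s_k = R(k)·t_k = 5*k*(k + 5)/(4*(k**2 + 5*k + 4)).
Δs = 10*(k + 3)/(k**4 + 12*k**3 + 49*k**2 + 78*k + 40), as required.
Telescoping: Σ = s_(8) − s_(1) = 65/54 − (3/4) = 49/108.

Σ = 49/108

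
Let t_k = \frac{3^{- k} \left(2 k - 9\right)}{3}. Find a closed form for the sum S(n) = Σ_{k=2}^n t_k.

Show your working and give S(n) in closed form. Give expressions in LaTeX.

S(n) = 3^{- n - 2} \left(- 2 \cdot 3^{n} - 3 n + 9\right)

t_(k+1)/t_k = (2*k - 7)/(3*(2*k - 9)).
Normal form (A,B,C) = (1/3, 1, k - 9/2).
Solve (1/3)·f(k+1) − (1)·f(k) = k - 9/2.
d = 1 from the (0,0,1) case.
Solve for f: f(k) = -3*(k - 4)/2 (degree 1 ≤ 1).
So s_k = (B(k−1)f/C)·t_k = (-3*(k - 4)/(2*k - 9))·t_k = (4 - k)/3**k.
s_(k+1) − s_k = (2*k - 9)/(3*3**k) = t_k.
Telescope: S(n) = s_(n+1) − s_(2) = 3**(-n - 1)*(3 - n) − (2/9) = 3**(-n - 2)*(-2*3**n - 3*n + 9).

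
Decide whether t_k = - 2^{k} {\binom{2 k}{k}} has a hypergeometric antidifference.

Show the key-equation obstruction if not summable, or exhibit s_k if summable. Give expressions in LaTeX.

Step 1: r(k) = 4*(2*k + 1)/(k + 1).
Factor: A=8*k + 4; B=k + 1; C=1.
Set up (8*k + 4)·f(k+1) − (k)·f(k) − (1) = 0.
Degrees (1,1,0) ⇒ d ≤ -1.
d = -1 < 0 ⇒ no nonzero polynomial f; not summable.

No. Not Gosper-summable.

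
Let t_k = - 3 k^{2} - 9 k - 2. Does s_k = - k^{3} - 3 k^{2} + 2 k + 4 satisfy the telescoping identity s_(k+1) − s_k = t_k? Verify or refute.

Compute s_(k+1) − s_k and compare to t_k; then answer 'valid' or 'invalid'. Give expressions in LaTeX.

s_(k+1) = -k**3 - 6*k**2 - 7*k + 2
s_(k+1) − s_k = -3*k**2 - 9*k - 2
(s_(k+1) − s_k) − t_k = 0

valid (s_(k+1) − s_k reduces to t_k)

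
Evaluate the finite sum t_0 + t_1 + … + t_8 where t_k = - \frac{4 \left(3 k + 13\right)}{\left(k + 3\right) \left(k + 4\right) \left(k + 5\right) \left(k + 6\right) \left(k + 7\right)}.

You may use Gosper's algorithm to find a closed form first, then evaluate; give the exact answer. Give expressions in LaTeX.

t_(k+1)/t_k = (k + 3)*(3*k + 16)/((k + 8)*(3*k + 13)).
Gosper form: A/B · C(k+1)/C(k) with A=k + 3, B=k + 8, C=k + 13/3.
f must satisfy (k + 3)·f(k+1) − (k + 7)·f(k) = k + 13/3.
deg f ≤ 4 (via 1,1,1).
A polynomial solution: f(k) = k*(k + 4)*(k**2 + 14*k + 63)/270.
So s_k = (B(k−1)f/C)·t_k = (k*(k + 4)*(k + 7)*(k**2 + 14*k + 63)/(90*(3*k + 13)))·t_k = 2*k*(-k**2 - 14*k - 63)/(45*(k**3 + 14*k**2 + 63*k + 90)).
Verify: 4*(-3*k - 13)/(k**5 + 25*k**4 + 245*k**3 + 1175*k**2 + 2754*k + 2520) matches t_k.
Σ_(k=0)^(8) t_k = s_(9) − s_(0) = -3/70 − (0) = -3/70.

Σ = -3/70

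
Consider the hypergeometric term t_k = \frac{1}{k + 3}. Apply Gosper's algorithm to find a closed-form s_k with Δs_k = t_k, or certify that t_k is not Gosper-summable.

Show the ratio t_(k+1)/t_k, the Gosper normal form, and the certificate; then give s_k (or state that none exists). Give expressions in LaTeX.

Step 1: r(k) = (k + 3)/(k + 4).
A = k + 3, B = k + 4, C = 1.
Key eq: (k + 3)·f(k+1) = (k + 3)·f(k) + (1).
deg f ≤ 0 (via 1,1,0).
f = c0 ⇒ A·f(k+1) − B(k−1)·f(k) − C = -1. The system {-1 = 0} is inconsistent; no antidifference.

no hypergeometric antidifference exists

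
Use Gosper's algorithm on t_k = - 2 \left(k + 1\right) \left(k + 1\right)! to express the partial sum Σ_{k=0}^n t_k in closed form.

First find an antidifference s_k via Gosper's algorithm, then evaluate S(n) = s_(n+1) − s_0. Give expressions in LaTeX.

Step 1: r(k) = (k + 2)**2/(k + 1).
Gosper form: A/B · C(k+1)/C(k) with A=k + 2, B=1, C=k + 1.
Set up (k + 2)·f(k+1) − (1)·f(k) − (k + 1) = 0.
Degrees (1,0,1) ⇒ d ≤ 0.
Coefficient equations give f(k) = 1.
So s_k = (B(k−1)f/C)·t_k = (1/(k + 1))·t_k = -2*factorial(k + 1).
Δs = -2*(k + 1)*factorial(k + 1), as required.
Evaluate: s_(n+1) = -2*factorial(n + 2); subtract s_(0) = -2 ⇒ S(n) = 2 - 2*factorial(n + 2).

S(n) = 2 - 2 \left(n + 2\right)!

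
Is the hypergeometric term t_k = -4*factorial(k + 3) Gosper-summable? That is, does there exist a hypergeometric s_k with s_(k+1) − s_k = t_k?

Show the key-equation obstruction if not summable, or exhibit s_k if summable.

No — t_k has no hypergeometric antidifference.

t_(k+1)/t_k = k + 4.
So A=k + 4 and B=1, with C=1.
Solve (k + 4)·f(k+1) − (1)·f(k) = 1.
d = -1 from the (1,0,0) case.
d = -1 < 0 ⇒ no nonzero polynomial f; not summable.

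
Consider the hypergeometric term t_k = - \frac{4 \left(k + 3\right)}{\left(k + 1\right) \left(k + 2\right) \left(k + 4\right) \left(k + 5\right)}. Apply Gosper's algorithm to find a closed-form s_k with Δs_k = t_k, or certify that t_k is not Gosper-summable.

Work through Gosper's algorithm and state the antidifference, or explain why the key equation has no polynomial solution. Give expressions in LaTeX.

Step 1: r(k) = (k + 1)*(k + 4)**2/((k + 3)**2*(k + 6)).
So A=k + 1 and B=k + 6, with C=k**2 + 6*k + 9.
Solve (k + 1)·f(k+1) − (k + 5)·f(k) = k**2 + 6*k + 9.
deg f ≤ 4 (via 1,1,2).
Coefficient equations give f(k) = k*(k + 2)*(k + 3)*(k + 5)/8.
So s_k = (B(k−1)f/C)·t_k = (k*(k + 2)*(k + 5)**2/(8*(k + 3)))·t_k = k*(-k - 5)/(2*(k**2 + 5*k + 4)).
Δs = 4*(-k - 3)/(k**4 + 12*k**3 + 49*k**2 + 78*k + 40), as required.

s_k = \frac{k \left(- k - 5\right)}{2 \left(k^{2} + 5 k + 4\right)}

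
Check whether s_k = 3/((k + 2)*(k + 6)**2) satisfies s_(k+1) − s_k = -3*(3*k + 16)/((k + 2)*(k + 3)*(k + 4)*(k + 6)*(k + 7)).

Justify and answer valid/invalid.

s_(k+1) = 3/((k + 3)*(k + 7)**2)
s_(k+1) − s_k = 3/((k + 3)*(k + 7)**2) - 3/((k + 2)*(k + 6)**2)
(s_(k+1) − s_k) − t_k = 9*(4*k**2 + 45*k + 124)/(k**7 + 35*k**6 + 513*k**5 + 4069*k**4 + 18794*k**3 + 50340*k**2 + 72072*k + 42336)

Invalid: residual 9*(4*k**2 + 45*k + 124)/(k**7 + 35*k**6 + 513*k**5 + 4069*k**4 + 18794*k**3 + 50340*k**2 + 72072*k + 42336) ≠ 0.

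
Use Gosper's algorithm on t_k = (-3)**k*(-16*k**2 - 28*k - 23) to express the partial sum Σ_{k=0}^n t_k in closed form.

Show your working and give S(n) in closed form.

Ratio r(k) = 3*(-16*k**2 - 60*k - 67)/(16*k**2 + 28*k + 23).
Gosper form: A/B · C(k+1)/C(k) with A=-3, B=1, C=k**2 + 7*k/4 + 23/16.
f must satisfy (-3)·f(k+1) − (1)·f(k) = k**2 + 7*k/4 + 23/16.
d = 2 from the (0,0,2) case.
Solving with deg f ≤ 2: f(k) = -(4*k**2 + k + 2)/16.
R(k) = B(k−1)·f(k)/C(k) = -(4*k**2 + k + 2)/(16*k**2 + 28*k + 23); s_k = R·t_k = (-3)**k*(4*k**2 + k + 2).
Check: Δs_k = (-3)**k*(-16*k**2 - 28*k - 23). ✓
s_(n+1) = (-3)**(n + 1)*(4*n**2 + 9*n + 7) and s_(0) = 2, so S(n) = -12*(-3)**n*n**2 - 27*(-3)**n*n - 21*(-3)**n - 2.

S(n) = -12*(-3)**n*n**2 - 27*(-3)**n*n - 21*(-3)**n - 2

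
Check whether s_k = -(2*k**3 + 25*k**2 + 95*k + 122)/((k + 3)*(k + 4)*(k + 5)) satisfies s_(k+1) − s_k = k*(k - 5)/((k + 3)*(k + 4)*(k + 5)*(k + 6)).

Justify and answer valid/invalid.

s_(k+1) = (-95*k - 2*(k + 1)**3 - 25*(k + 1)**2 - 217)/((k + 4)*(k + 5)*(k + 6))
s_(k+1) − s_k = k*(k - 5)/(k**4 + 18*k**3 + 119*k**2 + 342*k + 360)
(s_(k+1) − s_k) − t_k = 0

Valid — Δs_k = t_k.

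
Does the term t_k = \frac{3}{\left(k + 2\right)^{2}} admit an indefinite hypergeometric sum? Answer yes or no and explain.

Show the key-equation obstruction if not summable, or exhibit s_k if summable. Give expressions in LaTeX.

No — the linear system for f has no solution.

Step 1: r(k) = (k + 2)**2/(k + 3)**2.
Gosper form: A/B · C(k+1)/C(k) with A=k**2 + 4*k + 4, B=k**2 + 6*k + 9, C=1.
Need (k**2 + 4*k + 4)·f(k+1) − (k**2 + 4*k + 4)·f(k) = 1.
d = 0 from the (2,2,0) case.
Generic f = c0 gives residual -1; -1 = 0 cannot hold, so t_k is not Gosper-summable.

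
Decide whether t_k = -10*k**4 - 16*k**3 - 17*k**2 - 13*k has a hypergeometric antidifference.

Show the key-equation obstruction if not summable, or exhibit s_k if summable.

Yes. s_k = k*(-2*k**4 + k**3 - k**2 - 2*k + 4).

Compute t_(k+1)/t_k: get (10*k**4 + 56*k**3 + 125*k**2 + 135*k + 56)/(k*(10*k**3 + 16*k**2 + 17*k + 13)).
Normal form (A,B,C) = (1, 1, k**4 + 8*k**3/5 + 17*k**2/10 + 13*k/10).
Solve (1)·f(k+1) − (1)·f(k) = k**4 + 8*k**3/5 + 17*k**2/10 + 13*k/10.
d = 5 from the (0,0,4) case.
A polynomial solution: f(k) = k*(k - 1)*(2*k**3 + k**2 + 2*k + 4)/10.
Get s_k = R·t_k = k*(-2*k**4 + k**3 - k**2 - 2*k + 4) with R(k) = B(k−1)f(k)/C(k) = (k - 1)*(2*k**3 + k**2 + 2*k + 4)/(10*k**3 + 16*k**2 + 17*k + 13).
Δs = k*(-10*k**3 - 16*k**2 - 17*k - 13), as required.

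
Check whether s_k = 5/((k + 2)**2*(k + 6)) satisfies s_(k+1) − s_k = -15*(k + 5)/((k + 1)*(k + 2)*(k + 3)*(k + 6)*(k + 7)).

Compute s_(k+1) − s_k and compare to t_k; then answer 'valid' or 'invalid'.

s_(k+1) = 5/((k + 3)**2*(k + 7))
s_(k+1) − s_k = 5/((k + 3)**2*(k + 7)) - 5/((k + 2)**2*(k + 6))
(s_(k+1) − s_k) − t_k = 5*(4*k**2 + 31*k + 51)/(k**7 + 24*k**6 + 232*k**5 + 1170*k**4 + 3331*k**3 + 5358*k**2 + 4500*k + 1512)

Invalid: residual 5*(4*k**2 + 31*k + 51)/(k**7 + 24*k**6 + 232*k**5 + 1170*k**4 + 3331*k**3 + 5358*k**2 + 4500*k + 1512) ≠ 0.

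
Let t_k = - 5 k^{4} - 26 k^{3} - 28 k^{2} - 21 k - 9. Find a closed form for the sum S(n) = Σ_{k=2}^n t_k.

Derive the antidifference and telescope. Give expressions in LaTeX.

S(n) = - n^{5} - 9 n^{4} - 24 n^{3} - 31 n^{2} - 24 n + 89

t_(k+1)/t_k = (5*k**4 + 46*k**3 + 136*k**2 + 175*k + 89)/(5*k**4 + 26*k**3 + 28*k**2 + 21*k + 9).
So A=1 and B=1, with C=k**4 + 26*k**3/5 + 28*k**2/5 + 21*k/5 + 9/5.
Key eq: (1)·f(k+1) = (1)·f(k) + (k**4 + 26*k**3/5 + 28*k**2/5 + 21*k/5 + 9/5).
Bound: deg f ≤ 5.
A polynomial solution: f(k) = k*(k**4 + 4*k**3 - 2*k**2 + 3*k + 3)/5.
So s_k = (B(k−1)f/C)·t_k = (k*(k**4 + 4*k**3 - 2*k**2 + 3*k + 3)/(5*k**4 + 26*k**3 + 28*k**2 + 21*k + 9))·t_k = k*(-k**4 - 4*k**3 + 2*k**2 - 3*k - 3).
Check: Δs_k = -5*k**4 - 26*k**3 - 28*k**2 - 21*k - 9. ✓
Evaluate: s_(n+1) = -n**5 - 9*n**4 - 24*n**3 - 31*n**2 - 24*n - 9; subtract s_(2) = -98 ⇒ S(n) = -n**5 - 9*n**4 - 24*n**3 - 31*n**2 - 24*n + 89.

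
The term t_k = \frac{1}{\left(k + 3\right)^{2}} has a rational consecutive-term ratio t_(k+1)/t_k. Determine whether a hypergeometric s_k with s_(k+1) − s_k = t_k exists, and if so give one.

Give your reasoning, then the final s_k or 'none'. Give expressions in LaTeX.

none (Gosper's algorithm certifies no s_k)

Ratio r(k) = (k + 3)**2/(k + 4)**2.
Take A(k)=k**2 + 6*k + 9, B(k)=k**2 + 8*k + 16, C(k)=1.
Solve (k**2 + 6*k + 9)·f(k+1) − (k**2 + 6*k + 9)·f(k) = 1.
d = 0 from the (2,2,0) case.
Generic f = c0 gives residual -1; -1 = 0 cannot hold, so t_k is not Gosper-summable.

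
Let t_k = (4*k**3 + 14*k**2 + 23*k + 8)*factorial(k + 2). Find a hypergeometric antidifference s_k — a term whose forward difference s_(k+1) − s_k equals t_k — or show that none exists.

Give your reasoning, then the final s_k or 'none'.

s_k = (4*k**2 - 2*k + 1)*factorial(k + 2)

r(k) = (4*k**4 + 38*k**3 + 141*k**2 + 238*k + 147)/(4*k**3 + 14*k**2 + 23*k + 8) after simplifying.
A = k + 3, B = 1, C = k**3 + 7*k**2/2 + 23*k/4 + 2.
Solve (k + 3)·f(k+1) − (1)·f(k) = k**3 + 7*k**2/2 + 23*k/4 + 2.
From deg A=1, deg B=0, deg C=3: d=2.
Solving with deg f ≤ 2: f(k) = (4*k**2 - 2*k + 1)/4.
So s_k = (B(k−1)f/C)·t_k = ((4*k**2 - 2*k + 1)/(4*k**3 + 14*k**2 + 23*k + 8))·t_k = (4*k**2 - 2*k + 1)*factorial(k + 2).
s_(k+1) − s_k = (4*k**3 + 14*k**2 + 23*k + 8)*factorial(k + 2) = t_k.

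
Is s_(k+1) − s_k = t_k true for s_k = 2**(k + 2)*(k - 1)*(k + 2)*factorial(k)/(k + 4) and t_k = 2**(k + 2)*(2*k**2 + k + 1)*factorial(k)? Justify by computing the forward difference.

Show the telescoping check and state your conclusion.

Invalid: residual -2**(k + 3)*(2*k**3 + 9*k**2 + 4*k + 5)*factorial(k)/((k + 4)*(k + 5)) ≠ 0.

s_(k+1) = 2**(k + 3)*k*(k + 3)*factorial(k + 1)/(k + 5)
s_(k+1) − s_k = 2**(k + 2)*(2*k**4 + 15*k**3 + 32*k**2 + 21*k + 10)*factorial(k)/((k + 4)*(k + 5))
(s_(k+1) − s_k) − t_k = -2**(k + 3)*(2*k**3 + 9*k**2 + 4*k + 5)*factorial(k)/((k + 4)*(k + 5))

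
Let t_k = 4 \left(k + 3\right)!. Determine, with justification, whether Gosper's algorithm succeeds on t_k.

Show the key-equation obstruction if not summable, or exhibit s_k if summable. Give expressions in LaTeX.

t_(k+1)/t_k = k + 4.
A = k + 4, B = 1, C = 1.
Need (k + 4)·f(k+1) − (1)·f(k) = 1.
Degrees (1,0,0) ⇒ d ≤ -1.
d = -1 < 0 ⇒ no nonzero polynomial f; not summable.

No — t_k has no hypergeometric antidifference.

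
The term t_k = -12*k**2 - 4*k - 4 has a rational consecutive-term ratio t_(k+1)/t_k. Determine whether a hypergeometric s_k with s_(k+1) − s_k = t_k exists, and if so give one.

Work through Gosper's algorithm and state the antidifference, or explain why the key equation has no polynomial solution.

s_k = 4*k*(-k**2 + k - 1)

Compute t_(k+1)/t_k: get (k + 3*(k + 1)**2 + 2)/(3*k**2 + k + 1).
So A=1 and B=1, with C=k**2 + k/3 + 1/3.
Key eq: (1)·f(k+1) = (1)·f(k) + (k**2 + k/3 + 1/3).
deg f ≤ 3 (via 0,0,2).
A polynomial solution: f(k) = k*(k**2 - k + 1)/3.
Certificate R = B(k−1)f/C = k*(k**2 - k + 1)/(3*k**2 + k + 1) gives s_k = 4*k*(-k**2 + k - 1).
Δs = -12*k**2 - 4*k - 4, as required.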